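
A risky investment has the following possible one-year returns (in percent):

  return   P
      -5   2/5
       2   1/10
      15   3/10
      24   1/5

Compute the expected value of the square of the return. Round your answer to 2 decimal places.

193.10

E[X²] = (2/5)·25 + (1/10)·4 + (3/10)·225 + (1/5)·576
     = 1931/10 ≈ 193.10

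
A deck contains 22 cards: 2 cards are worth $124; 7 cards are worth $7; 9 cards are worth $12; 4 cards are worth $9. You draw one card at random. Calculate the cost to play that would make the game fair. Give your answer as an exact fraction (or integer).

E[payout] = (2/22)·124 + (7/22)·7 + (9/22)·12 + (4/22)·9 = 441/22
Fair fee = E[payout] = 441/22

441/22 dollars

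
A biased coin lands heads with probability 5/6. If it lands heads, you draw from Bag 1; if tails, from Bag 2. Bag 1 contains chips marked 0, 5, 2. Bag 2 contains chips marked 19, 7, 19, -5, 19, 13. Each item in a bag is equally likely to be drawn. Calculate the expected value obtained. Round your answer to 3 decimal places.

E[X | Bag 1] = (0 + 5 + 2)/3 = 7/3
E[X | Bag 2] = (19 + 7 + 19 − 5 + 19 + 13)/6 = 12
E[X] = (5/6)·7/3 + (1/6)·12 = 71/18 ≈ 3.944

3.944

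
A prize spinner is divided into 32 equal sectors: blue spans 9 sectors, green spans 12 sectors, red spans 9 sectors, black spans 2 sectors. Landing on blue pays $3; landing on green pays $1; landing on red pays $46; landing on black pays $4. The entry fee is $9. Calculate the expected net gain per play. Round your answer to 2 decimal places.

E[payout] = (9/32)·3 + (12/32)·1 + (9/32)·46 + (2/32)·4 = 461/32
Expected profit = 461/32 − 9 = 173/32 ≈ $5.41

$5.41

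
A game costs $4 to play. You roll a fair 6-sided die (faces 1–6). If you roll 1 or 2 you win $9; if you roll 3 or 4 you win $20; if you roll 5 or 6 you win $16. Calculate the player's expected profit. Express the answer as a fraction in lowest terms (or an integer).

E[payout] = (1/3)·9 + (1/3)·16 + (1/3)·20 = 15
Expected profit = 15 − 4 = 11

$11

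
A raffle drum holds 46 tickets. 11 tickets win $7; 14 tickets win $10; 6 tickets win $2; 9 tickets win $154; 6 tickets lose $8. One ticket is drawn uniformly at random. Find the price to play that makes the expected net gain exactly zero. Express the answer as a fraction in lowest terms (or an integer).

1567/46 dollars

E[payout] = (11/46)·7 + (14/46)·10 + (6/46)·2 + (9/46)·154 + (6/46)·(-8) = 1567/46
Fair fee = E[payout] = 1567/46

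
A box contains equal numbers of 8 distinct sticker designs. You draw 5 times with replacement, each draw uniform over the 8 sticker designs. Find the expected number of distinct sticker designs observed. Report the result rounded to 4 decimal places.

Let Xⱼ=1 if type j appears at least once. P(Xⱼ=1) = 1 − ((8−1)/8)^5 = 15961/32768.
E[#distinct] = 8·15961/32768 = 15961/4096.
≈ 3.8967

3.8967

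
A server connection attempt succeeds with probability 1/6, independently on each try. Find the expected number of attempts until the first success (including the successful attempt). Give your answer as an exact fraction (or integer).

6

For a geometric distribution, E[trials] = 1/p = 1/(1/6) = 6.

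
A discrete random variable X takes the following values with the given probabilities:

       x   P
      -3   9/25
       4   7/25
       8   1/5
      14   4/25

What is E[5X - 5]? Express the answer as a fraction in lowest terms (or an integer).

72/5

E[5x-5] = (9/25)·(-20) + (7/25)·15 + (1/5)·35 + (4/25)·65
     = 72/5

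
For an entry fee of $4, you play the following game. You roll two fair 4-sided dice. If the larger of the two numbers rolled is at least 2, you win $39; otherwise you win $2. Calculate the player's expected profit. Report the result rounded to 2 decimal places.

E[payout] = (1/16)·2 + (15/16)·39 = 587/16
Expected profit = 587/16 − 4 = 523/16 ≈ $32.69

$32.69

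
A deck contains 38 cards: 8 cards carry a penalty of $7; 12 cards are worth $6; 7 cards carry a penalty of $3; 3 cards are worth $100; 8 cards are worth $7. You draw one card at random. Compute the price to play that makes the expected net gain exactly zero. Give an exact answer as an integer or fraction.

351/38 dollars

E[payout] = (8/38)·(-7) + (12/38)·6 + (7/38)·(-3) + (3/38)·100 + (8/38)·7 = 351/38
Fair fee = E[payout] = 351/38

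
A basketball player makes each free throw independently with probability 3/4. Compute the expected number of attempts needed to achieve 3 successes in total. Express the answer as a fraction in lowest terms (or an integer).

4

By linearity (sum of 3 independent geometric waits), E[trials] = 3/p = 3/(3/4) = 4.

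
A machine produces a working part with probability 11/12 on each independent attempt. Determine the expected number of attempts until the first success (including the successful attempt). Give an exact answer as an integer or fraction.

12/11

For a geometric distribution, E[trials] = 1/p = 1/(11/12) = 12/11.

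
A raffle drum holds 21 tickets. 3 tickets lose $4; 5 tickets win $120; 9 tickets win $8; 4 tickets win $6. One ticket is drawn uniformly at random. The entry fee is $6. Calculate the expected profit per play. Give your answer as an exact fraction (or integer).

186/7 dollars

E[payout] = (3/21)·(-4) + (5/21)·120 + (9/21)·8 + (4/21)·6 = 228/7
Expected profit = 228/7 − 6 = 186/7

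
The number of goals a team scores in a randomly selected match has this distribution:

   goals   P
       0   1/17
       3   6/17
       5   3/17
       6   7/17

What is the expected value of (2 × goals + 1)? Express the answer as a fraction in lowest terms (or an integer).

E[2x+1] = (1/17)·1 + (6/17)·7 + (3/17)·11 + (7/17)·13
     = 167/17

167/17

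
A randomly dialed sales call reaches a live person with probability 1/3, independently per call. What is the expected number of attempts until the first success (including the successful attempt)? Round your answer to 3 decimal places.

3.000

For a geometric distribution, E[trials] = 1/p = 1/(1/3) = 3.
≈ 3.000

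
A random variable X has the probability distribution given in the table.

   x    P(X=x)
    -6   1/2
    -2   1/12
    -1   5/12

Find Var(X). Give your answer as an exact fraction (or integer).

E[X] = (1/2)·(-6) + (1/12)·(-2) + (5/12)·(-1) = -43/12
E[X²] = (1/2)·36 + (1/12)·4 + (5/12)·1 = 75/4
Var(X) = 75/4 − (-43/12)² = 851/144

851/144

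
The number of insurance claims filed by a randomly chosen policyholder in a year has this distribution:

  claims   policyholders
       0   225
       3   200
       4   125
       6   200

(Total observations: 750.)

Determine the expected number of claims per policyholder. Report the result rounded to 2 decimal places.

Total = 750, so P(claims=0) = 225/750, etc.
E[X] = (3/10)·0 + (4/15)·3 + (1/6)·4 + (4/15)·6
     = 46/15 ≈ 3.07

3.07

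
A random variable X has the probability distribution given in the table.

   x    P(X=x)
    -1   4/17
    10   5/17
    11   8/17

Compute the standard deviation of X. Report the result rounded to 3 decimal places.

4.945

E[X] = 134/17, E[X²] = 1472/17
Var(X) = E[X²] − (E[X])² = 1472/17 − 17956/289 = 7068/289
SD(X) = √(7068/289) ≈ 4.945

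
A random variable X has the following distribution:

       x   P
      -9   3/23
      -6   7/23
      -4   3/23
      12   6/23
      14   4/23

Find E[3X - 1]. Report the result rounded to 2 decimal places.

5.13

E[3x-1] = (3/23)·(-28) + (7/23)·(-19) + (3/23)·(-13) + (6/23)·35 + (4/23)·41
     = 118/23 ≈ 5.13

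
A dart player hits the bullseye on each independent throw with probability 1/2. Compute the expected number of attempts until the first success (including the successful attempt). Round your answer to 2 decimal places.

2.00

For a geometric distribution, E[trials] = 1/p = 1/(1/2) = 2.
≈ 2.00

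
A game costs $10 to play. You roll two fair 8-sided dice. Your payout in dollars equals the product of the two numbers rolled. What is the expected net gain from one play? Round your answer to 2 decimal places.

$10.25

Distribution of the product of the two numbers rolled: 1 w.p. 1/64, 2 w.p. 1/32, 3 w.p. 1/32, 4 w.p. 3/64, 5 w.p. 1/32, 6 w.p. 1/16, …
E[payout] = (1/64)·1 + (1/32)·2 + (1/32)·3 + (3/64)·4 + (1/32)·5 + (1/16)·6 + (1/32)·7 + (1/16)·8 + (1/64)·9 + (1/32)·10 + (1/16)·12 + (1/32)·14 + (1/32)·15 + (3/64)·16 + (1/32)·18 + (1/32)·20 + (1/32)·21 + (1/16)·24 + (1/64)·25 + (1/32)·28 + (1/32)·30 + (1/32)·32 + (1/32)·35 + (1/64)·36 + (1/32)·40 + (1/32)·42 + (1/32)·48 + (1/64)·49 + (1/32)·56 + (1/64)·64 = 81/4
Expected profit = 81/4 − 10 = 41/4 ≈ $10.25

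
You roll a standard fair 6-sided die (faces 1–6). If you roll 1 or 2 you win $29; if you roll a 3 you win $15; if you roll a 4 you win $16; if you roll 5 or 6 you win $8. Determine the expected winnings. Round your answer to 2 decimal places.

E[payout] = (1/3)·8 + (1/6)·15 + (1/6)·16 + (1/3)·29 = 35/2
≈ $17.50

$17.50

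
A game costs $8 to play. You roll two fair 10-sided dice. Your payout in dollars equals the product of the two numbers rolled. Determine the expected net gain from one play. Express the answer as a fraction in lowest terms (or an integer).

89/4 dollars

Distribution of the product of the two numbers rolled: 1 w.p. 1/100, 2 w.p. 1/50, 3 w.p. 1/50, 4 w.p. 3/100, 5 w.p. 1/50, 6 w.p. 1/25, …
E[payout] = (1/100)·1 + (1/50)·2 + (1/50)·3 + (3/100)·4 + (1/50)·5 + (1/25)·6 + (1/50)·7 + (1/25)·8 + (3/100)·9 + (1/25)·10 + (1/25)·12 + (1/50)·14 + (1/50)·15 + (3/100)·16 + (1/25)·18 + (1/25)·20 + (1/50)·21 + (1/25)·24 + (1/100)·25 + (1/50)·27 + (1/50)·28 + (1/25)·30 + (1/50)·32 + (1/50)·35 + (3/100)·36 + (1/25)·40 + (1/50)·42 + (1/50)·45 + (1/50)·48 + (1/100)·49 + (1/50)·50 + (1/50)·54 + (1/50)·56 + (1/50)·60 + (1/50)·63 + (1/100)·64 + (1/50)·70 + (1/50)·72 + (1/50)·80 + (1/100)·81 + (1/50)·90 + (1/100)·100 = 121/4
Expected profit = 121/4 − 8 = 89/4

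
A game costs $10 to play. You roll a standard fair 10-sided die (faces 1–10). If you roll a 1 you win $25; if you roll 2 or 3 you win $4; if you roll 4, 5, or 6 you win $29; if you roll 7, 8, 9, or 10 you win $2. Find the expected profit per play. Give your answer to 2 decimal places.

$2.80

E[payout] = (2/5)·2 + (1/5)·4 + (1/10)·25 + (3/10)·29 = 64/5
Expected profit = 64/5 − 10 = 14/5 ≈ $2.80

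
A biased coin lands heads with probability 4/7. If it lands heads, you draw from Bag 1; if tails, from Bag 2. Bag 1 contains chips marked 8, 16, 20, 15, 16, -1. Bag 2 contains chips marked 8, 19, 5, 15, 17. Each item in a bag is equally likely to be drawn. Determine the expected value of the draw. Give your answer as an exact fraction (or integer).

188/15

E[X | Bag 1] = (8 + 16 + 20 + 15 + 16 − 1)/6 = 37/3
E[X | Bag 2] = (8 + 19 + 5 + 15 + 17)/5 = 64/5
E[X] = (4/7)·37/3 + (3/7)·64/5 = 188/15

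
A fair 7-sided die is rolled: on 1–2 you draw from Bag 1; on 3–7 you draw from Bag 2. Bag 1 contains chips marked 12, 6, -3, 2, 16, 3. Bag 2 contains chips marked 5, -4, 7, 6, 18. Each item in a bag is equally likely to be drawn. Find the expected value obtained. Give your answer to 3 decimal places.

6.286

E[X | Bag 1] = (12 + 6 − 3 + 2 + 16 + 3)/6 = 6
E[X | Bag 2] = (5 − 4 + 7 + 6 + 18)/5 = 32/5
E[X] = (2/7)·6 + (5/7)·32/5 = 44/7 ≈ 6.286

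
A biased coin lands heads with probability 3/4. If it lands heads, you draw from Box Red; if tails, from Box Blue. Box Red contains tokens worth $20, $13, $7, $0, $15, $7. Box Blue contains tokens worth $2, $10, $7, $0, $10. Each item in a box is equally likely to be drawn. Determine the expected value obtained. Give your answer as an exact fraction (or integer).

E[X | Box Red] = (20 + 13 + 7 + 0 + 15 + 7)/6 = 31/3
E[X | Box Blue] = (2 + 10 + 7 + 0 + 10)/5 = 29/5
E[X] = (3/4)·31/3 + (1/4)·29/5 = 46/5

46/5 dollars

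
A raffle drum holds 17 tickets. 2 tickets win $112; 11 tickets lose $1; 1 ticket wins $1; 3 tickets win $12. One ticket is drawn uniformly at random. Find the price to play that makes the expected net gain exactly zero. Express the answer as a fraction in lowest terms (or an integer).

250/17 dollars

E[payout] = (2/17)·112 + (11/17)·(-1) + (1/17)·1 + (3/17)·12 = 250/17
Fair fee = E[payout] = 250/17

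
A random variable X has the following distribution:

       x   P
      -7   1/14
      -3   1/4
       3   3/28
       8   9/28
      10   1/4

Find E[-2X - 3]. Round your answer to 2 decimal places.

E[-2x-3] = (1/14)·11 + (1/4)·3 + (3/28)·(-9) + (9/28)·(-19) + (1/4)·(-23)
     = -79/7 ≈ -11.29

-11.29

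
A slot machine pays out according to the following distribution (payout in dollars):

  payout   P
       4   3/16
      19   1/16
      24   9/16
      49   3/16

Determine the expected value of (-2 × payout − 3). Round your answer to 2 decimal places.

E[-2x-3] = (3/16)·(-11) + (1/16)·(-41) + (9/16)·(-51) + (3/16)·(-101)
     = -209/4 ≈ -52.25

-52.25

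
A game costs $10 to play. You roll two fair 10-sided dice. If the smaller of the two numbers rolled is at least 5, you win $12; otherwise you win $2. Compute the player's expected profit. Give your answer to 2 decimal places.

-$4.40

E[payout] = (16/25)·2 + (9/25)·12 = 28/5
Expected profit = 28/5 − 10 = -22/5 ≈ -$4.40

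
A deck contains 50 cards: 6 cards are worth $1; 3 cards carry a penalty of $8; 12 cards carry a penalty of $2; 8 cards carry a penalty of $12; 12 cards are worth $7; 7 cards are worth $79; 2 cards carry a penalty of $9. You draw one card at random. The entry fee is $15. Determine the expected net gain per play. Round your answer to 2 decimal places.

E[payout] = (6/50)·1 + (3/50)·(-8) + (12/50)·(-2) + (8/50)·(-12) + (12/50)·7 + (7/50)·79 + (2/50)·(-9) = 481/50
Expected profit = 481/50 − 15 = -269/50 ≈ -$5.38

-$5.38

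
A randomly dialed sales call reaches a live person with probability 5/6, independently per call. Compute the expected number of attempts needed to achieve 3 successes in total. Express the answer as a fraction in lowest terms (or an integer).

18/5

By linearity (sum of 3 independent geometric waits), E[trials] = 3/p = 3/(5/6) = 18/5.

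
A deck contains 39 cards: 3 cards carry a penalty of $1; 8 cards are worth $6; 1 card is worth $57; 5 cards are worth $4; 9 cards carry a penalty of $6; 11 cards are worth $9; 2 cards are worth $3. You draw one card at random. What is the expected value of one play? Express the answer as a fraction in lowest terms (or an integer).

173/39 dollars

E[payout] = (3/39)·(-1) + (8/39)·6 + (1/39)·57 + (5/39)·4 + (9/39)·(-6) + (11/39)·9 + (2/39)·3 = 173/39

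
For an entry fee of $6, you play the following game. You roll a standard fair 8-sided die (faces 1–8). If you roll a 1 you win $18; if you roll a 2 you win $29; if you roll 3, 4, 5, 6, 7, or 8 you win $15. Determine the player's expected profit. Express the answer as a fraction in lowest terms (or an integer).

89/8 dollars

E[payout] = (3/4)·15 + (1/8)·18 + (1/8)·29 = 137/8
Expected profit = 137/8 − 6 = 89/8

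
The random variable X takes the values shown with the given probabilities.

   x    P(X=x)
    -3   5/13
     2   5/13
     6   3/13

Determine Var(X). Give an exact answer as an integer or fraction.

160/13

E[X] = (5/13)·(-3) + (5/13)·2 + (3/13)·6 = 1
E[X²] = (5/13)·9 + (5/13)·4 + (3/13)·36 = 173/13
Var(X) = 173/13 − (1)² = 160/13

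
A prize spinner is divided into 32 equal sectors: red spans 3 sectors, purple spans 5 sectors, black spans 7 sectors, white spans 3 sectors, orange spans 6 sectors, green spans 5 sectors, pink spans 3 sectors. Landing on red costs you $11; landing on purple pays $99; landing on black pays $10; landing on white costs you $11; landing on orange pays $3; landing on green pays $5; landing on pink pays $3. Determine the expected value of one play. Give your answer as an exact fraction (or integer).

E[payout] = (3/32)·(-11) + (5/32)·99 + (7/32)·10 + (3/32)·(-11) + (6/32)·3 + (5/32)·5 + (3/32)·3 = 551/32

551/32 dollars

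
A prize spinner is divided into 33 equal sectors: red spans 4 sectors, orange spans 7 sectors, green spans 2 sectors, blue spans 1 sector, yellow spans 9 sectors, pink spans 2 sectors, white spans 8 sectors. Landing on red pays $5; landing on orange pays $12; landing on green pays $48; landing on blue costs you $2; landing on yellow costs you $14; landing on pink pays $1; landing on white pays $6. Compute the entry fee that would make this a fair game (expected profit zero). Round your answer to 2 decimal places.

$3.70

E[payout] = (4/33)·5 + (7/33)·12 + (2/33)·48 + (1/33)·(-2) + (9/33)·(-14) + (2/33)·1 + (8/33)·6 = 122/33
Fair fee = E[payout] = 122/33 ≈ $3.70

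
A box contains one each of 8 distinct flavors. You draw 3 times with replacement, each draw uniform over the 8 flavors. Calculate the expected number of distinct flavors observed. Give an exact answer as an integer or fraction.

169/64

Let Xⱼ=1 if type j appears at least once. P(Xⱼ=1) = 1 − ((8−1)/8)^3 = 169/512.
E[#distinct] = 8·169/512 = 169/64.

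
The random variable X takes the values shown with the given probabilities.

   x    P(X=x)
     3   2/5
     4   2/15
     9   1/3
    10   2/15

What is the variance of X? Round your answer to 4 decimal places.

9.2622

E[X] = (2/5)·3 + (2/15)·4 + (1/3)·9 + (2/15)·10 = 91/15
E[X²] = (2/5)·9 + (2/15)·16 + (1/3)·81 + (2/15)·100 = 691/15
Var(X) = 691/15 − (91/15)² = 2084/225 ≈ 9.2622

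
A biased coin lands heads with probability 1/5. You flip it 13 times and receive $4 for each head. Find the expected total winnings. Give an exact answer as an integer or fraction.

52/5 dollars

E[#heads] = 13·1/5 = 13/5 (linearity over flips).
E[winnings] = 4·13/5 = 52/5.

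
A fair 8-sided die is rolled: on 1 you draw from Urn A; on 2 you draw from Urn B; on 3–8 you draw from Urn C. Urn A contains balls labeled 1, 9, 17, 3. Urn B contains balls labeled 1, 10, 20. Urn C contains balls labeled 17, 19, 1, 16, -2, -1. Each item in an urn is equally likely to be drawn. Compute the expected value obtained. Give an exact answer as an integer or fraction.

E[X | Urn A] = (1 + 9 + 17 + 3)/4 = 15/2
E[X | Urn B] = (1 + 10 + 20)/3 = 31/3
E[X | Urn C] = (17 + 19 + 1 + 16 − 2 − 1)/6 = 25/3
E[X] = (1/8)·15/2 + (1/8)·31/3 + (3/4)·25/3 = 407/48

407/48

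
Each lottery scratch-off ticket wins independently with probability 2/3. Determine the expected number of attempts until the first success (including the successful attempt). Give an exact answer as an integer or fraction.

For a geometric distribution, E[trials] = 1/p = 1/(2/3) = 3/2.

3/2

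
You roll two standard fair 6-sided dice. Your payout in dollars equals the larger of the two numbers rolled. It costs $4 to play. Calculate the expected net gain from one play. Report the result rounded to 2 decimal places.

$0.47

Distribution of the larger of the two numbers rolled: 1 w.p. 1/36, 2 w.p. 1/12, 3 w.p. 5/36, 4 w.p. 7/36, 5 w.p. 1/4, 6 w.p. 11/36
E[payout] = (1/36)·1 + (1/12)·2 + (5/36)·3 + (7/36)·4 + (1/4)·5 + (11/36)·6 = 161/36
Expected profit = 161/36 − 4 = 17/36 ≈ $0.47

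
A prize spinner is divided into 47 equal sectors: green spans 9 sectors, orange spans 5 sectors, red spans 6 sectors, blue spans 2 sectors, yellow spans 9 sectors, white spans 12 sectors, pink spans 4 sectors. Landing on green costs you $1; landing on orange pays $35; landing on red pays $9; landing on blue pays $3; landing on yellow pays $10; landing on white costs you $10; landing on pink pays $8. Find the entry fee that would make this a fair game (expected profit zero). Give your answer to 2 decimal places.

E[payout] = (9/47)·(-1) + (5/47)·35 + (6/47)·9 + (2/47)·3 + (9/47)·10 + (12/47)·(-10) + (4/47)·8 = 228/47
Fair fee = E[payout] = 228/47 ≈ $4.85

$4.85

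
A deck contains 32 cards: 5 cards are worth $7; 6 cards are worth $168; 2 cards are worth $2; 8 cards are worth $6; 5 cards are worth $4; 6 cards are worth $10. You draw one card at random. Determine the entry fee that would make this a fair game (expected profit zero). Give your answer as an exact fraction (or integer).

E[payout] = (5/32)·7 + (6/32)·168 + (2/32)·2 + (8/32)·6 + (5/32)·4 + (6/32)·10 = 1175/32
Fair fee = E[payout] = 1175/32

1175/32 dollars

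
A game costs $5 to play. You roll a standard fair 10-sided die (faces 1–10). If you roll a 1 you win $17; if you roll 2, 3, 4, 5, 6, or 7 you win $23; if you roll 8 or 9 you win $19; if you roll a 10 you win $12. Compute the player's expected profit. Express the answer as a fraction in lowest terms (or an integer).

E[payout] = (1/10)·12 + (1/10)·17 + (1/5)·19 + (3/5)·23 = 41/2
Expected profit = 41/2 − 5 = 31/2

31/2 dollars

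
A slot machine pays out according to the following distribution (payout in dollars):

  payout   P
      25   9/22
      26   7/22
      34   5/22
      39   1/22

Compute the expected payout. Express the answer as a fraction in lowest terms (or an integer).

E[X] = (9/22)·25 + (7/22)·26 + (5/22)·34 + (1/22)·39
     = 28

$28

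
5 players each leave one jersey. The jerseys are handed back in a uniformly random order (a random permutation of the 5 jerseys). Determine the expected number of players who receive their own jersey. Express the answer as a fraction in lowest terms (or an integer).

Let Xᵢ = 1 if person i gets their own jersey. For each i, P(Xᵢ=1) = 1/5.
By linearity of expectation, E[X₁+…+X_5] = 5·(1/5) = 1.

1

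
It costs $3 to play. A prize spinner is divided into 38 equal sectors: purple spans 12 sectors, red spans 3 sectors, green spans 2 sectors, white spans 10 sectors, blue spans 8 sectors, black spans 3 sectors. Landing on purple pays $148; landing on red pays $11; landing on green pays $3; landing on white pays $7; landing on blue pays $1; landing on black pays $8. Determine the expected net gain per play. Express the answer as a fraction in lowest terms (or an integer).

1803/38 dollars

E[payout] = (12/38)·148 + (3/38)·11 + (2/38)·3 + (10/38)·7 + (8/38)·1 + (3/38)·8 = 1917/38
Expected profit = 1917/38 − 3 = 1803/38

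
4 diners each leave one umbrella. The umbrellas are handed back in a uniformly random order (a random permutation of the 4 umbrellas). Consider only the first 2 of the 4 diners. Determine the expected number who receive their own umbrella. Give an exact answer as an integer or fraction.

1/2

Let Xᵢ = 1 if person i gets their own umbrella. For each i, P(Xᵢ=1) = 1/4.
By linearity of expectation, E[X₁+…+X_2] = 2·(1/4) = 1/2.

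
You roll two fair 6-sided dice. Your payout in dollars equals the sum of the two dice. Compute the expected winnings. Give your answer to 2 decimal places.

$7.00

Distribution of the sum of the two dice: 2 w.p. 1/36, 3 w.p. 1/18, 4 w.p. 1/12, 5 w.p. 1/9, 6 w.p. 5/36, 7 w.p. 1/6, …
E[payout] = (1/36)·2 + (1/18)·3 + (1/12)·4 + (1/9)·5 + (5/36)·6 + (1/6)·7 + (5/36)·8 + (1/9)·9 + (1/12)·10 + (1/18)·11 + (1/36)·12 = 7
≈ $7.00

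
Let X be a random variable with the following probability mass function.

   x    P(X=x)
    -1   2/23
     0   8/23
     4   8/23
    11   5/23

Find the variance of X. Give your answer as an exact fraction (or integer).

9680/529

E[X] = (2/23)·(-1) + (8/23)·0 + (8/23)·4 + (5/23)·11 = 85/23
E[X²] = (2/23)·1 + (8/23)·0 + (8/23)·16 + (5/23)·121 = 735/23
Var(X) = 735/23 − (85/23)² = 9680/529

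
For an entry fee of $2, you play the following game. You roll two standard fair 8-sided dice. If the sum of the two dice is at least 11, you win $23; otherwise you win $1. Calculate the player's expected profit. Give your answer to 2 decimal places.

$6.22

E[payout] = (43/64)·1 + (21/64)·23 = 263/32
Expected profit = 263/32 − 2 = 199/32 ≈ $6.22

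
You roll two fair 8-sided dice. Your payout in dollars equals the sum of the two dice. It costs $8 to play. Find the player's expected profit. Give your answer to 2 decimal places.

$1.00

Distribution of the sum of the two dice: 2 w.p. 1/64, 3 w.p. 1/32, 4 w.p. 3/64, 5 w.p. 1/16, 6 w.p. 5/64, 7 w.p. 3/32, …
E[payout] = (1/64)·2 + (1/32)·3 + (3/64)·4 + (1/16)·5 + (5/64)·6 + (3/32)·7 + (7/64)·8 + (1/8)·9 + (7/64)·10 + (3/32)·11 + (5/64)·12 + (1/16)·13 + (3/64)·14 + (1/32)·15 + (1/64)·16 = 9
Expected profit = 9 − 8 = 1 ≈ $1.00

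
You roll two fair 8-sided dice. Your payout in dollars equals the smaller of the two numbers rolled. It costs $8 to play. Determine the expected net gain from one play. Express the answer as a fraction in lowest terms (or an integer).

Distribution of the smaller of the two numbers rolled: 1 w.p. 15/64, 2 w.p. 13/64, 3 w.p. 11/64, 4 w.p. 9/64, 5 w.p. 7/64, 6 w.p. 5/64, …
E[payout] = (15/64)·1 + (13/64)·2 + (11/64)·3 + (9/64)·4 + (7/64)·5 + (5/64)·6 + (3/64)·7 + (1/64)·8 = 51/16
Expected profit = 51/16 − 8 = -77/16

-77/16 dollars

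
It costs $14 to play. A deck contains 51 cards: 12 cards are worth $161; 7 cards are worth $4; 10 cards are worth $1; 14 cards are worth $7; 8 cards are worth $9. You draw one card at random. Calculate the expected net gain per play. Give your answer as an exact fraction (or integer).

E[payout] = (12/51)·161 + (7/51)·4 + (10/51)·1 + (14/51)·7 + (8/51)·9 = 2140/51
Expected profit = 2140/51 − 14 = 1426/51

1426/51 dollars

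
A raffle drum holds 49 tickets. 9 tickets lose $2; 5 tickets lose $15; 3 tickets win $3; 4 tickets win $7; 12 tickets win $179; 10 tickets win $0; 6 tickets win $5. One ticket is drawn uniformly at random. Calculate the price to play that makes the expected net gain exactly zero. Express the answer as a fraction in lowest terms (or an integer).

2122/49 dollars

E[payout] = (9/49)·(-2) + (5/49)·(-15) + (3/49)·3 + (4/49)·7 + (12/49)·179 + (10/49)·0 + (6/49)·5 = 2122/49
Fair fee = E[payout] = 2122/49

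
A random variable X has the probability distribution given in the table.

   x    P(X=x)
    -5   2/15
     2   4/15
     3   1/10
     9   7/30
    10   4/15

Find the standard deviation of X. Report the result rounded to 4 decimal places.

5.1506

E[X] = 74/15, E[X²] = 763/15
Var(X) = E[X²] − (E[X])² = 763/15 − 5476/225 = 5969/225
SD(X) = √(5969/225) ≈ 5.1506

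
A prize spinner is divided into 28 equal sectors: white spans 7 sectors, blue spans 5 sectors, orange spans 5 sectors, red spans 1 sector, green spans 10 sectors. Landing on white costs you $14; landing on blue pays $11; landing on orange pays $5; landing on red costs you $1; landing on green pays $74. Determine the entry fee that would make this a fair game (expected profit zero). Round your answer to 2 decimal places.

$25.75

E[payout] = (7/28)·(-14) + (5/28)·11 + (5/28)·5 + (1/28)·(-1) + (10/28)·74 = 103/4
Fair fee = E[payout] = 103/4 ≈ $25.75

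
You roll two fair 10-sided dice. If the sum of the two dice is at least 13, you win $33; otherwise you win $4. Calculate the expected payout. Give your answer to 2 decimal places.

$14.44

E[payout] = (16/25)·4 + (9/25)·33 = 361/25
≈ $14.44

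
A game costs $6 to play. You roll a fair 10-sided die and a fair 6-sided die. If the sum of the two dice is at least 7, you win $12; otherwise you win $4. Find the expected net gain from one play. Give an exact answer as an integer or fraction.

E[payout] = (1/4)·4 + (3/4)·12 = 10
Expected profit = 10 − 6 = 4

$4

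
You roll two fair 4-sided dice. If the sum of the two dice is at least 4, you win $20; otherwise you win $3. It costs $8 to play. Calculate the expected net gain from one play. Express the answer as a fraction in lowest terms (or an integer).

E[payout] = (3/16)·3 + (13/16)·20 = 269/16
Expected profit = 269/16 − 8 = 141/16

141/16 dollars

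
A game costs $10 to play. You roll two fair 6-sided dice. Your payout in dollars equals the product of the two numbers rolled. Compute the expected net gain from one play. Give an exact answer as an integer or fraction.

9/4 dollars

Distribution of the product of the two numbers rolled: 1 w.p. 1/36, 2 w.p. 1/18, 3 w.p. 1/18, 4 w.p. 1/12, 5 w.p. 1/18, 6 w.p. 1/9, …
E[payout] = (1/36)·1 + (1/18)·2 + (1/18)·3 + (1/12)·4 + (1/18)·5 + (1/9)·6 + (1/18)·8 + (1/36)·9 + (1/18)·10 + (1/9)·12 + (1/18)·15 + (1/36)·16 + (1/18)·18 + (1/18)·20 + (1/18)·24 + (1/36)·25 + (1/18)·30 + (1/36)·36 = 49/4
Expected profit = 49/4 − 10 = 9/4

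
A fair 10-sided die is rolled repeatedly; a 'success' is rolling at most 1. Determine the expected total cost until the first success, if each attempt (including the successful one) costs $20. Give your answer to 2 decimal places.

$200.00

E[#attempts] = 1/p = 10; E[cost] = 20·10 = 200.
≈ 200.00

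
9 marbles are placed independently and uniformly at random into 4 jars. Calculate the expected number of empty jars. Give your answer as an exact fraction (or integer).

19683/65536

Let Xⱼ=1 if jar j is empty. P(Xⱼ=1) = ((4-1)/4)^9 = 19683/262144.
By linearity, E[#empty] = 4·19683/262144 = 19683/65536.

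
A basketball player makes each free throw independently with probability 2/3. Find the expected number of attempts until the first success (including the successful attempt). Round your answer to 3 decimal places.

1.500

For a geometric distribution, E[trials] = 1/p = 1/(2/3) = 3/2.
≈ 1.500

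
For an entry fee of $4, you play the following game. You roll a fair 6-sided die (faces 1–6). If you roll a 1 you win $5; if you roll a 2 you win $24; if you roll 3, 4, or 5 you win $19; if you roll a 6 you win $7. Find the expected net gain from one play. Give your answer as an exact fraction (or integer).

E[payout] = (1/6)·5 + (1/6)·7 + (1/2)·19 + (1/6)·24 = 31/2
Expected profit = 31/2 − 4 = 23/2

23/2 dollars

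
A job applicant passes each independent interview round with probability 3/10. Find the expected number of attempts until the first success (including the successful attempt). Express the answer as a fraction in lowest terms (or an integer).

For a geometric distribution, E[trials] = 1/p = 1/(3/10) = 10/3.

10/3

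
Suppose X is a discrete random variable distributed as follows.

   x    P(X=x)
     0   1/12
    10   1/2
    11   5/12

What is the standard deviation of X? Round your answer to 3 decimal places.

2.929

E[X] = 115/12, E[X²] = 1205/12
Var(X) = E[X²] − (E[X])² = 1205/12 − 13225/144 = 1235/144
SD(X) = √(1235/144) ≈ 2.929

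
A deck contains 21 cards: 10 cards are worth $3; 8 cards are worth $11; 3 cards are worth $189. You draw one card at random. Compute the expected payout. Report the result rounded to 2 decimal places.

$32.62

E[payout] = (10/21)·3 + (8/21)·11 + (3/21)·189 = 685/21
≈ $32.62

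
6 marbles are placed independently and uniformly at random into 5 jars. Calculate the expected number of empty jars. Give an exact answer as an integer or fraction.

Let Xⱼ=1 if jar j is empty. P(Xⱼ=1) = ((5-1)/5)^6 = 4096/15625.
By linearity, E[#empty] = 5·4096/15625 = 4096/3125.

4096/3125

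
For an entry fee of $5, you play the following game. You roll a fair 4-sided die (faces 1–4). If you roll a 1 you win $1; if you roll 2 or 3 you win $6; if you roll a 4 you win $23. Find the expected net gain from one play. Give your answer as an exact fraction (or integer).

$4

E[payout] = (1/4)·1 + (1/2)·6 + (1/4)·23 = 9
Expected profit = 9 − 5 = 4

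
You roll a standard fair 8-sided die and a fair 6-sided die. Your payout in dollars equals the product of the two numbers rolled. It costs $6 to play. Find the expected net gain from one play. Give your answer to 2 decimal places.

$9.75

Distribution of the product of the two numbers rolled: 1 w.p. 1/48, 2 w.p. 1/24, 3 w.p. 1/24, 4 w.p. 1/16, 5 w.p. 1/24, 6 w.p. 1/12, …
E[payout] = (1/48)·1 + (1/24)·2 + (1/24)·3 + (1/16)·4 + (1/24)·5 + (1/12)·6 + (1/48)·7 + (1/16)·8 + (1/48)·9 + (1/24)·10 + (1/12)·12 + (1/48)·14 + (1/24)·15 + (1/24)·16 + (1/24)·18 + (1/24)·20 + (1/48)·21 + (1/16)·24 + (1/48)·25 + (1/48)·28 + (1/24)·30 + (1/48)·32 + (1/48)·35 + (1/48)·36 + (1/48)·40 + (1/48)·42 + (1/48)·48 = 63/4
Expected profit = 63/4 − 6 = 39/4 ≈ $9.75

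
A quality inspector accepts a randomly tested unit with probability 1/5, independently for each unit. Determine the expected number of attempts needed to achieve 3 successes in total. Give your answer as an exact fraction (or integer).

15

By linearity (sum of 3 independent geometric waits), E[trials] = 3/p = 3/(1/5) = 15.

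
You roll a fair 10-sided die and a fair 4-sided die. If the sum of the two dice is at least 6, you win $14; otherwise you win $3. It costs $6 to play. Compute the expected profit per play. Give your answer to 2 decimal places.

E[payout] = (1/4)·3 + (3/4)·14 = 45/4
Expected profit = 45/4 − 6 = 21/4 ≈ $5.25

$5.25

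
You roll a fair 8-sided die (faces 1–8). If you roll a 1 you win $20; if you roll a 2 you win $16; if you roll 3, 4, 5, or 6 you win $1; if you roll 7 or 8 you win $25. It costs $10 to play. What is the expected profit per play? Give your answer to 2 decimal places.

E[payout] = (1/2)·1 + (1/8)·16 + (1/8)·20 + (1/4)·25 = 45/4
Expected profit = 45/4 − 10 = 5/4 ≈ $1.25

$1.25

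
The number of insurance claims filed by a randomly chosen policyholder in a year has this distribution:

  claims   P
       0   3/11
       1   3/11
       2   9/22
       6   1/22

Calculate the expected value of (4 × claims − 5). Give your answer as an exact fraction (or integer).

5/11

E[4x-5] = (3/11)·(-5) + (3/11)·(-1) + (9/22)·3 + (1/22)·19
     = 5/11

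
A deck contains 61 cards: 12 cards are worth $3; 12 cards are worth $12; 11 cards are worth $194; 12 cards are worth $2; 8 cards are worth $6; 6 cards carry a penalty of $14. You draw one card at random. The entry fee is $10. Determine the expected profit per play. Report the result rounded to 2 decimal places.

$27.74

E[payout] = (12/61)·3 + (12/61)·12 + (11/61)·194 + (12/61)·2 + (8/61)·6 + (6/61)·(-14) = 2302/61
Expected profit = 2302/61 − 10 = 1692/61 ≈ $27.74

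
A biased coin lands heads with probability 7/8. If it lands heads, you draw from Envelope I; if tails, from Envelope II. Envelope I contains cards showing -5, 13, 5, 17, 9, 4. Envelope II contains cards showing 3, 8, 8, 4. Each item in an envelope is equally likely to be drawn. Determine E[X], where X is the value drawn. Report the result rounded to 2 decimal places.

E[X | Envelope I] = (-5 + 13 + 5 + 17 + 9 + 4)/6 = 43/6
E[X | Envelope II] = (3 + 8 + 8 + 4)/4 = 23/4
E[X] = (7/8)·43/6 + (1/8)·23/4 = 671/96 ≈ 6.99

6.99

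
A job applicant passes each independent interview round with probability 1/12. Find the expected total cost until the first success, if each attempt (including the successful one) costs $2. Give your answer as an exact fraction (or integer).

E[#attempts] = 1/p = 12; E[cost] = 2·12 = 24.

$24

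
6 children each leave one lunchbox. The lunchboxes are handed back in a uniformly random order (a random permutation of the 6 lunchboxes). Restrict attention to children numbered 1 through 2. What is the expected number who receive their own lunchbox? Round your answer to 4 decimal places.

Let Xᵢ = 1 if person i gets their own lunchbox. For each i, P(Xᵢ=1) = 1/6.
By linearity of expectation, E[X₁+…+X_2] = 2·(1/6) = 1/3.
≈ 0.3333

0.3333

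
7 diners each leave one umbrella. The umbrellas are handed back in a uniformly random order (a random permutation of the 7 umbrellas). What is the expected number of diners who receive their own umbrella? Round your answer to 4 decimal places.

Let Xᵢ = 1 if person i gets their own umbrella. For each i, P(Xᵢ=1) = 1/7.
By linearity of expectation, E[X₁+…+X_7] = 7·(1/7) = 1.
≈ 1.0000

1.0000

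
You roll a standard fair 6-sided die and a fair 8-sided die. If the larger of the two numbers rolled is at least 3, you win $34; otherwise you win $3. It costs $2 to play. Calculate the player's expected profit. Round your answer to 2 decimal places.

$29.42

E[payout] = (1/12)·3 + (11/12)·34 = 377/12
Expected profit = 377/12 − 2 = 353/12 ≈ $29.42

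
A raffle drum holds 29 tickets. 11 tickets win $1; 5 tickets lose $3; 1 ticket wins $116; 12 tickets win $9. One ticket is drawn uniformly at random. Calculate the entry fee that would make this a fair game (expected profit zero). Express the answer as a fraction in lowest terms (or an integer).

220/29 dollars

E[payout] = (11/29)·1 + (5/29)·(-3) + (1/29)·116 + (12/29)·9 = 220/29
Fair fee = E[payout] = 220/29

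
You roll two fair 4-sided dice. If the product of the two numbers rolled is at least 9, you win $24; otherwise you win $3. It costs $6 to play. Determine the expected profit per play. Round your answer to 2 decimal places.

E[payout] = (3/4)·3 + (1/4)·24 = 33/4
Expected profit = 33/4 − 6 = 9/4 ≈ $2.25

$2.25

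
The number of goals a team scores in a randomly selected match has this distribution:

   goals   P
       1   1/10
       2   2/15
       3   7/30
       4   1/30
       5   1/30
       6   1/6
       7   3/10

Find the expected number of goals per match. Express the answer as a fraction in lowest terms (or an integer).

E[X] = (1/10)·1 + (2/15)·2 + (7/30)·3 + (1/30)·4 + (1/30)·5 + (1/6)·6 + (3/10)·7
     = 67/15

67/15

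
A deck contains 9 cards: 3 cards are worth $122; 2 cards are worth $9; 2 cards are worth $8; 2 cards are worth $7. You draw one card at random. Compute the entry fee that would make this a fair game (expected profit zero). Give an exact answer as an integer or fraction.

$46

E[payout] = (3/9)·122 + (2/9)·9 + (2/9)·8 + (2/9)·7 = 46
Fair fee = E[payout] = 46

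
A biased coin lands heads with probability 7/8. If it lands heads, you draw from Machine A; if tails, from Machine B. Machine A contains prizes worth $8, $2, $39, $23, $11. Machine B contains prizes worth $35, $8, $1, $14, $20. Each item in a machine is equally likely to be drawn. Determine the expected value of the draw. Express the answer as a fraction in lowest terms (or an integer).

659/40 dollars

E[X | Machine A] = (8 + 2 + 39 + 23 + 11)/5 = 83/5
E[X | Machine B] = (35 + 8 + 1 + 14 + 20)/5 = 78/5
E[X] = (7/8)·83/5 + (1/8)·78/5 = 659/40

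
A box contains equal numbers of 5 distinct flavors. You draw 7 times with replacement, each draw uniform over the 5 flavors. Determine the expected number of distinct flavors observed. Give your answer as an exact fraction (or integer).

Let Xⱼ=1 if type j appears at least once. P(Xⱼ=1) = 1 − ((5−1)/5)^7 = 61741/78125.
E[#distinct] = 5·61741/78125 = 61741/15625.

61741/15625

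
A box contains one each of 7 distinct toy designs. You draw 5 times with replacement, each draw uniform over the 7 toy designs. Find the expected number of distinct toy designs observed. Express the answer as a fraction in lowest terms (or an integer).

9031/2401

Let Xⱼ=1 if type j appears at least once. P(Xⱼ=1) = 1 − ((7−1)/7)^5 = 9031/16807.
E[#distinct] = 7·9031/16807 = 9031/2401.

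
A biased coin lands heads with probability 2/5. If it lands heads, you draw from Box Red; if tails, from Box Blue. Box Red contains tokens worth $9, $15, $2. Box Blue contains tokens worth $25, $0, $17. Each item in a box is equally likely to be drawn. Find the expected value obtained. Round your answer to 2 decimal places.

E[X | Box Red] = (9 + 15 + 2)/3 = 26/3
E[X | Box Blue] = (25 + 0 + 17)/3 = 14
E[X] = (2/5)·26/3 + (3/5)·14 = 178/15 ≈ 11.87

$11.87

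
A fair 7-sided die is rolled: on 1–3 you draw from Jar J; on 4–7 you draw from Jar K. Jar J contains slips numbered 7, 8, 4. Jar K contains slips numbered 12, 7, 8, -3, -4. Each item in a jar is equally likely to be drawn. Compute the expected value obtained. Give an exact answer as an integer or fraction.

5

E[X | Jar J] = (7 + 8 + 4)/3 = 19/3
E[X | Jar K] = (12 + 7 + 8 − 3 − 4)/5 = 4
E[X] = (3/7)·19/3 + (4/7)·4 = 5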